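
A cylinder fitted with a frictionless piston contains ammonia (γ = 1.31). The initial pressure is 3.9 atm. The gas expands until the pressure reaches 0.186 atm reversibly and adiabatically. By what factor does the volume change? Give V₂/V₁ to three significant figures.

V₂/V₁ ≈ 10.2

From PV^γ = const, V₂/V₁ = (P₁/P₂)^(1/γ).
V₂/V₁ = (3.9/0.186)^(0.763) = 10.21.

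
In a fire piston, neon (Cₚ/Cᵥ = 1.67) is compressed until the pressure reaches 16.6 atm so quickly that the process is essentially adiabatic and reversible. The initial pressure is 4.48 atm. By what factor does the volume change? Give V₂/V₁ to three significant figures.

V₂/V₁ ≈ 0.456

From PV^γ = const, V₂/V₁ = (P₁/P₂)^(1/γ).
V₂/V₁ = (4.48/16.6)^(0.599) = 0.4564.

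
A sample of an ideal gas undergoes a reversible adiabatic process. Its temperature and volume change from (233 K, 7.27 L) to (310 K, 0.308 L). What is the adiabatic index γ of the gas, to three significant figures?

γ ≈ 1.09

TV^(γ−1) = const ⇒ γ − 1 = ln(T₂/T₁) / ln(V₁/V₂).
γ = 1 + ln(310/233) / ln(7.27/0.308) = 1.09.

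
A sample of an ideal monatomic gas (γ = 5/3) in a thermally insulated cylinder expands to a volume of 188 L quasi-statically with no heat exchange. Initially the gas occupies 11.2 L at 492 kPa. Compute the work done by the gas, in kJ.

W ≈ 7.00 kJ

P₂ = P₁(V₁/V₂)^γ = 492×(11.2/188)^(5/3) = 4.471 kPa.
For a reversible adiabat, W_by_gas = (P₁V₁ − P₂V₂)/(γ−1).
W_by = (492000×0.0112 − 4471×0.188) / (2/3) = 7005 J.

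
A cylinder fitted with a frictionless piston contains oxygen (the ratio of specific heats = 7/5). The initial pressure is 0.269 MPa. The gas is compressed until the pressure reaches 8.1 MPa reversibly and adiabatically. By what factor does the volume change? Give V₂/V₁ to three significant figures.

From PV^γ = const, V₂/V₁ = (P₁/P₂)^(1/γ).
V₂/V₁ = (0.269/8.1)^(5/7) = 0.08785.

V₂/V₁ ≈ 0.0879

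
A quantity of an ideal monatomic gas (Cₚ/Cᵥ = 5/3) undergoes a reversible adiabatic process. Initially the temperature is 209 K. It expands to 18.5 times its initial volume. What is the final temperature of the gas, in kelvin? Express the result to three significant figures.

T₂ ≈ 29.9 K

For a reversible adiabat TV^(γ−1) is constant, so T₂ = T₁ (V₁/V₂)^(γ−1).
T₂ = 209 × (1/18.5)^(2/3) = 29.88 K.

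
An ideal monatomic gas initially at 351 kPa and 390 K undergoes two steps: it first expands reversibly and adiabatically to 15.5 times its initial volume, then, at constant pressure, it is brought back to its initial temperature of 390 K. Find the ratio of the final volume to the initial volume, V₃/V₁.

For a monatomic ideal gas γ = 5/3.
Adiabatic step: V₂/V₁ = 15.5; T₂ = T₁·(1/15.5)^(2/3) = 62.74 K.
Isobaric step: V₃/V₂ = T₃/T₂ = 390/62.74.
V₃/V₁ = (V₂/V₁)(V₃/V₂) = 15.5 × (390/62.74) = 96.36.

V₃/V₁ ≈ 96.4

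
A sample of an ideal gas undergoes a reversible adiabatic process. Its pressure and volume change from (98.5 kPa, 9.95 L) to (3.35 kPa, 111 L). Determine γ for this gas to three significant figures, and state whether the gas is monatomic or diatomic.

γ ≈ 1.40; diatomic

PV^γ = const ⇒ γ = ln(P₂/P₁) / ln(V₁/V₂).
γ = ln(3.35/98.5) / ln(9.95/111) = 1.402.
γ ≈ 1.40 is close to 7/5, so the gas is diatomic.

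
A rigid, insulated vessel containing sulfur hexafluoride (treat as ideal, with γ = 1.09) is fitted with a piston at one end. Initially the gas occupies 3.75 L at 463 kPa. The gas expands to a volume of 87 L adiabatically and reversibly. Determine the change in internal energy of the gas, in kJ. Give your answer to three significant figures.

ΔU ≈ -4.75 kJ

P₂ = P₁(V₁/V₂)^γ = 463×(3.75/87)^(1.09) = 15.04 kPa.
For a reversible adiabat, W_by_gas = (P₁V₁ − P₂V₂)/(γ−1).
W_by = (463000×0.00375 − 15040×0.087) / (0.09) = 4755 J.
Q = 0 ⇒ ΔU = −W_by = -4755 J.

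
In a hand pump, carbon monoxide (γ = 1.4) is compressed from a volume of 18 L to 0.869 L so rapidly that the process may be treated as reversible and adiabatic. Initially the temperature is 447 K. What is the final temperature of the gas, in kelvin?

For a reversible adiabat TV^(γ−1) is constant, so T₂ = T₁ (V₁/V₂)^(γ−1).
T₂ = 447 × (18/0.869)^(0.4) = 1502 K.

T₂ ≈ 1500 K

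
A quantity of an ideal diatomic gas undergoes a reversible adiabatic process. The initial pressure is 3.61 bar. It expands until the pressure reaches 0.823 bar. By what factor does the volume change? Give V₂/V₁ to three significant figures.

From PV^γ = const, V₂/V₁ = (P₁/P₂)^(1/γ).
For a diatomic ideal gas γ = 7/5.
V₂/V₁ = (3.61/0.823)^(5/7) = 2.875.

V₂/V₁ ≈ 2.88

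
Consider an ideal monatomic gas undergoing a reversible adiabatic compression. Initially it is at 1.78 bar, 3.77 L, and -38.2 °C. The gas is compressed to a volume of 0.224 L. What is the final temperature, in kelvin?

T₂ ≈ 1540 K

Adiabatic: T₁V₁^(γ−1) = T₂V₂^(γ−1) ⇒ T₂ = T₁ (V₁/V₂)^(γ−1).
γ = 5/3 for a monatomic ideal gas.
T₁ = -38.2 °C = 234.9 K.
T₂ = 234.9 × (3.77/0.224)^(2/3) = 1543 K.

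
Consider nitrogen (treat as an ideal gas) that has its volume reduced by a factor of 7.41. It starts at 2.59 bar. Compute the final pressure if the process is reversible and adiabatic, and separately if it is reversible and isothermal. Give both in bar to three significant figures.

For a diatomic ideal gas γ = 7/5.
Isothermal: P₂ = P₁(V₁/V₂) = 2.59×7.41 = 19.19 bar.
Adiabatic: P₂ = P₁(V₁/V₂)^γ = 2.59×7.41^(7/5) = 42.76 bar.

adiabatic: 42.8 bar; isothermal: 19.2 bar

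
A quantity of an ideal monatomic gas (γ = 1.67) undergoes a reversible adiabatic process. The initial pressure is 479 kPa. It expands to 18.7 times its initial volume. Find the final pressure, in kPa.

Adiabatic: P₁V₁^γ = P₂V₂^γ ⇒ P₂ = P₁ (V₁/V₂)^γ.
P₂ = 479 × (1/18.7)^(1.67) = 3.6 kPa.

P₂ ≈ 3.60 kPa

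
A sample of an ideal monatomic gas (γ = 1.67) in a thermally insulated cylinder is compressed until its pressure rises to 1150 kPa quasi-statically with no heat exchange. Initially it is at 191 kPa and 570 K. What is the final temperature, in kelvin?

Along an adiabat T P^((1−γ)/γ) is constant, so T₂ = T₁ (P₂/P₁)^((γ−1)/γ).
T₂ = 570 × (1150/191)^(0.401) = 1171 K.

T₂ ≈ 1170 K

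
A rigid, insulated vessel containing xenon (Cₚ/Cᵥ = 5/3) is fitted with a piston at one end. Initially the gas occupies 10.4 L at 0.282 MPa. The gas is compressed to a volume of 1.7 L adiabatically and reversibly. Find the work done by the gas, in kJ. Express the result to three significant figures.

P₂ = P₁(V₁/V₂)^γ = 0.282×(10.4/1.7)^(5/3) = 5.771 MPa.
For a reversible adiabat, W_by_gas = (P₁V₁ − P₂V₂)/(γ−1).
W_by = (282000×0.0104 − 5.771×10^6×0.0017) / (2/3) = -10320 J.

W ≈ -10.3 kJ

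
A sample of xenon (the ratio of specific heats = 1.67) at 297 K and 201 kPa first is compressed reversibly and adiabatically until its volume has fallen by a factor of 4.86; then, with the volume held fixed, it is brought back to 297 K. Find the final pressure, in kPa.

P₃ ≈ 977 kPa

Adiabatic step (PV^γ = const): P₂ = 201×4.86^(1.67) = 2818 kPa; T₂ = 297×4.86^(0.67) = 856.6 K.
Isochoric: P₃ = P₂(T₃/T₂) = 2818 × (297/856.6) = 976.9 kPa.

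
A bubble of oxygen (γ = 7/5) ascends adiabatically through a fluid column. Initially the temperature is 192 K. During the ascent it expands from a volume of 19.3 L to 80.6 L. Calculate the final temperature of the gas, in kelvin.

For a reversible adiabat TV^(γ−1) is constant, so T₂ = T₁ (V₁/V₂)^(γ−1).
T₂ = 192 × (19.3/80.6)^(2/5) = 108.4 K.

T₂ ≈ 108 K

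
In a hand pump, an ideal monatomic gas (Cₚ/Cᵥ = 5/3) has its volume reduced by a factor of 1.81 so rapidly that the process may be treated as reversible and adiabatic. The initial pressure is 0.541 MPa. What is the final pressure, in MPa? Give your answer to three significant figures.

Adiabatic: P₁V₁^γ = P₂V₂^γ ⇒ P₂ = P₁ (V₁/V₂)^γ.
P₂ = 0.541 × 1.81^(5/3) = 1.454 MPa.

P₂ ≈ 1.45 MPa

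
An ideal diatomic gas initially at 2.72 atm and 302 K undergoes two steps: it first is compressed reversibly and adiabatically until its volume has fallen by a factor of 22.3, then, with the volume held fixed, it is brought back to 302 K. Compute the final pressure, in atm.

For a diatomic ideal gas γ = 7/5.
Adiabatic step (PV^γ = const): P₂ = 2.72×22.3^(7/5) = 210 atm; T₂ = 302×22.3^(2/5) = 1046 K.
Isochoric: P₃ = P₂(T₃/T₂) = 210 × (302/1046) = 60.66 atm.

P₃ ≈ 60.7 atm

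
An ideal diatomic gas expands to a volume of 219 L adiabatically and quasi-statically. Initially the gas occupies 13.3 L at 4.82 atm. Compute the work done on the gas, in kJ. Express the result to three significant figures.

W ≈ -10.9 kJ

γ = 7/5 for a diatomic ideal gas.
P₂ = P₁(V₁/V₂)^γ = 4.82×(13.3/219)^(7/5) = 0.09546 atm.
For a reversible adiabat, W_by_gas = (P₁V₁ − P₂V₂)/(γ−1).
W_by = (488400×0.0133 − 9672×0.219) / (2/5) = 10940 J.
W_on_gas = −W_by = -10940 J.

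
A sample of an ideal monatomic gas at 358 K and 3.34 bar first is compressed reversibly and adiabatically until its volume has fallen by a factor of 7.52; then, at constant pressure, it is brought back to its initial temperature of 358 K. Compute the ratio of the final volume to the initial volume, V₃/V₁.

V₃/V₁ ≈ 0.0346

For a monatomic ideal gas γ = 5/3.
Adiabatic step: V₂/V₁ = 0.133; T₂ = T₁·7.52^(2/3) = 1374 K.
Isobaric step: V₃/V₂ = T₃/T₂ = 358/1374.
V₃/V₁ = (V₂/V₁)(V₃/V₂) = 0.133 × (358/1374) = 0.03464.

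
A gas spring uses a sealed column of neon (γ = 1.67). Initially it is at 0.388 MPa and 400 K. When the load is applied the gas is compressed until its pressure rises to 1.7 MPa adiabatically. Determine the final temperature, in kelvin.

Along an adiabat T P^((1−γ)/γ) is constant, so T₂ = T₁ (P₂/P₁)^((γ−1)/γ).
T₂ = 400 × (1.7/0.388)^(0.401) = 723.6 K.

T₂ ≈ 724 K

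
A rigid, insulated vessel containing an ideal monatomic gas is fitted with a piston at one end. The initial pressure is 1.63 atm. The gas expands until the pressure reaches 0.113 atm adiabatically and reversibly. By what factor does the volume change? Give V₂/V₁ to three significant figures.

V₂/V₁ ≈ 4.96

From PV^γ = const, V₂/V₁ = (P₁/P₂)^(1/γ).
For a monatomic ideal gas γ = 5/3.
V₂/V₁ = (1.63/0.113)^(3/5) = 4.96.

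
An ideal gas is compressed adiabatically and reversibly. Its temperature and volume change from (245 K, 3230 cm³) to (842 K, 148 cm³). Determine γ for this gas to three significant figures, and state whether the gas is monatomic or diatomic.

γ ≈ 1.40; diatomic

TV^(γ−1) = const ⇒ γ − 1 = ln(T₂/T₁) / ln(V₁/V₂).
γ = 1 + ln(842/245) / ln(3230/148) = 1.4.
γ ≈ 1.40 is close to 7/5, so the gas is diatomic.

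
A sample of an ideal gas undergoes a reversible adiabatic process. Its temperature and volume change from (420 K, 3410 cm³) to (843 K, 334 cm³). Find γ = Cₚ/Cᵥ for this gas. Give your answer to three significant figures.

TV^(γ−1) = const ⇒ γ − 1 = ln(T₂/T₁) / ln(V₁/V₂).
γ = 1 + ln(843/420) / ln(3410/334) = 1.3.

γ ≈ 1.30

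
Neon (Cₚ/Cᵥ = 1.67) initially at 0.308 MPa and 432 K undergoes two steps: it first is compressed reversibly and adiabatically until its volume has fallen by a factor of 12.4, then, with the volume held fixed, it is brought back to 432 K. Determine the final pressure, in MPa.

P₃ ≈ 3.82 MPa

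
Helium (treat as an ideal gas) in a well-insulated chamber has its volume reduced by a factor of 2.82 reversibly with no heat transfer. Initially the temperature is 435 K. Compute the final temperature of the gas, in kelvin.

T₂ ≈ 868 K

Adiabatic: T₁V₁^(γ−1) = T₂V₂^(γ−1) ⇒ T₂ = T₁ (V₁/V₂)^(γ−1).
For a monatomic ideal gas γ = 5/3, so γ−1 = 2/3.
T₂ = 435 × 2.82^(2/3) = 868.3 K.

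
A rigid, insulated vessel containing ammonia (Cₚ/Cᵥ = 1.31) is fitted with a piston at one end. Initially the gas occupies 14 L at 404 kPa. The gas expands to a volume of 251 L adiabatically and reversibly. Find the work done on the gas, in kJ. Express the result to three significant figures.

P₂ = P₁(V₁/V₂)^γ = 404×(14/251)^(1.31) = 9.21 kPa.
For a reversible adiabat, W_by_gas = (P₁V₁ − P₂V₂)/(γ−1).
W_by = (404000×0.014 − 9210×0.251) / (0.31) = 10790 J.
W_on_gas = −W_by = -10790 J.

W ≈ -10.8 kJ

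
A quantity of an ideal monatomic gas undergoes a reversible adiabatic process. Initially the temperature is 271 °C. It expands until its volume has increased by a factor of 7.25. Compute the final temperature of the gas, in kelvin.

T₂ ≈ 145 K

For a reversible adiabat TV^(γ−1) is constant, so T₂ = T₁ (V₁/V₂)^(γ−1).
For a monatomic ideal gas γ = 5/3, so γ−1 = 2/3.
T₁ = 271 °C = 544.1 K.
T₂ = 544.1 × (1/7.25)^(2/3) = 145.3 K.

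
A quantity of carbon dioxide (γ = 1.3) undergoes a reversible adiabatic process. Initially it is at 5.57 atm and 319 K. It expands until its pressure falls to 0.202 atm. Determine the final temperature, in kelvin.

T₂ ≈ 148 K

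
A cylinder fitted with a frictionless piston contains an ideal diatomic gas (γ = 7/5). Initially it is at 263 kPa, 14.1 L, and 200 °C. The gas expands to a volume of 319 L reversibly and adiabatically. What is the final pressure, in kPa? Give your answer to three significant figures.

P₂ ≈ 3.34 kPa

Adiabatic: P₁V₁^γ = P₂V₂^γ ⇒ P₂ = P₁ (V₁/V₂)^γ.
P₂ = 263 × (14.1/319)^(7/5) = 3.339 kPa.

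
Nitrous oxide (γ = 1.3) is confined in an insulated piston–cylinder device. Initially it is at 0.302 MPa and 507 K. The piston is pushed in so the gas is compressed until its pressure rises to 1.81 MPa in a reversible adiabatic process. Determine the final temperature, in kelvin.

T₂ ≈ 766 K

Adiabatic: T₂/T₁ = (P₂/P₁)^((γ−1)/γ).
T₂ = 507 × (1.81/0.302)^(0.231) = 766.4 K.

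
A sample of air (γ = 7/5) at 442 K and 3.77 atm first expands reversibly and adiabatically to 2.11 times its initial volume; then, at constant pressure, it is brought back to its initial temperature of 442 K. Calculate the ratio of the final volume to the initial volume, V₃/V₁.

V₃/V₁ ≈ 2.84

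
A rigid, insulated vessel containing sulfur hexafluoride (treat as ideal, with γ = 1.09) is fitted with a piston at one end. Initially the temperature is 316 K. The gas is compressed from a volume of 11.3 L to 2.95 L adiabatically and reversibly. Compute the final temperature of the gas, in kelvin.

For a reversible adiabat TV^(γ−1) is constant, so T₂ = T₁ (V₁/V₂)^(γ−1).
T₂ = 316 × (11.3/2.95)^(0.09) = 356.6 K.

T₂ ≈ 357 K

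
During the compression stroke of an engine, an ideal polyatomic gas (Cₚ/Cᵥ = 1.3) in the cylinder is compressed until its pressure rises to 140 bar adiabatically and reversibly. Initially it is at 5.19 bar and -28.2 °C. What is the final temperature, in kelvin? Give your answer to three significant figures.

Along an adiabat T P^((1−γ)/γ) is constant, so T₂ = T₁ (P₂/P₁)^((γ−1)/γ).
T₁ = -28.2 °C = 244.9 K.
T₂ = 244.9 × (140/5.19)^(0.231) = 524 K.

T₂ ≈ 524 K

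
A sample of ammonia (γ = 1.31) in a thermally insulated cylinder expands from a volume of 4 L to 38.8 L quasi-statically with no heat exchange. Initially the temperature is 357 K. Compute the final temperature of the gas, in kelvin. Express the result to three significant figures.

T₂ ≈ 177 K

Adiabatic: T₁V₁^(γ−1) = T₂V₂^(γ−1) ⇒ T₂ = T₁ (V₁/V₂)^(γ−1).
T₂ = 357 × (4/38.8)^(0.31) = 176.5 K.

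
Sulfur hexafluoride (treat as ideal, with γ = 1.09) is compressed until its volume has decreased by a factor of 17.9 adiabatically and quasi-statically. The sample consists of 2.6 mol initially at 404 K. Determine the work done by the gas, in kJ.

Adiabatic: T₁V₁^(γ−1) = T₂V₂^(γ−1) ⇒ T₂ = T₁ (V₁/V₂)^(γ−1).
T₂ = 404 × 17.9^(0.09) = 523.8 K.
Q = 0, so ΔU = W_on_gas = nCᵥΔT with Cᵥ = R/(γ−1) = 92.38 J/(mol·K).
ΔU = 2.6 × 92.38 × (523.8 − 404) = 28770 J.
Work done by the gas = −ΔU = -28770 J.

W ≈ -28.8 kJ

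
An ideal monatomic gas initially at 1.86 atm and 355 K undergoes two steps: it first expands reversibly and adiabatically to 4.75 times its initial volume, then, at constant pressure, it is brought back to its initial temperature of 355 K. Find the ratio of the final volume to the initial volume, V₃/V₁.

For a monatomic ideal gas γ = 5/3.
Adiabatic step: V₂/V₁ = 4.75; T₂ = T₁·(1/4.75)^(2/3) = 125.6 K.
Isobaric step: V₃/V₂ = T₃/T₂ = 355/125.6.
V₃/V₁ = (V₂/V₁)(V₃/V₂) = 4.75 × (355/125.6) = 13.42.

V₃/V₁ ≈ 13.4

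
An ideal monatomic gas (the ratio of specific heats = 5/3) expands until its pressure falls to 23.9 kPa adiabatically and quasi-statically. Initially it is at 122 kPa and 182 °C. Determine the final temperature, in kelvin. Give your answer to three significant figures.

T₂ ≈ 237 K

Along an adiabat T P^((1−γ)/γ) is constant, so T₂ = T₁ (P₂/P₁)^((γ−1)/γ).
T₁ = 182 °C = 455.1 K.
T₂ = 455.1 × (23.9/122)^(2/5) = 237.1 K.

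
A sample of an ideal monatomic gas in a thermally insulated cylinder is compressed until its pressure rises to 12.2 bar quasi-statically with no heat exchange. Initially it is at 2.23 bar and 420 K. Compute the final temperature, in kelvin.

Adiabatic: T₂/T₁ = (P₂/P₁)^((γ−1)/γ).
For a monatomic ideal gas γ = 5/3, so (γ−1)/γ = 2/5.
T₂ = 420 × (12.2/2.23)^(2/5) = 828.8 K.

T₂ ≈ 829 K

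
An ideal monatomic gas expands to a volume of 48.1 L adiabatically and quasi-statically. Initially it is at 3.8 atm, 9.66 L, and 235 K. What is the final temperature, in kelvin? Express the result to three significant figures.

T₂ ≈ 80.6 K

Adiabatic: T₁V₁^(γ−1) = T₂V₂^(γ−1) ⇒ T₂ = T₁ (V₁/V₂)^(γ−1).
γ = 5/3 for a monatomic ideal gas.
T₂ = 235 × (9.66/48.1)^(2/3) = 80.59 K.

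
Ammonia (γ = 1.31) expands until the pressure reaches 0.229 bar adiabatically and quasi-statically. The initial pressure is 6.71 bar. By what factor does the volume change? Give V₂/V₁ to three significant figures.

V₂/V₁ ≈ 13.2

From PV^γ = const, V₂/V₁ = (P₁/P₂)^(1/γ).
V₂/V₁ = (6.71/0.229)^(0.763) = 13.18.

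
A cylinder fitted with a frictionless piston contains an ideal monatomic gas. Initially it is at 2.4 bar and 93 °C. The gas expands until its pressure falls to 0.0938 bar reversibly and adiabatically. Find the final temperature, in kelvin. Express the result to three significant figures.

T₂ ≈ 100 K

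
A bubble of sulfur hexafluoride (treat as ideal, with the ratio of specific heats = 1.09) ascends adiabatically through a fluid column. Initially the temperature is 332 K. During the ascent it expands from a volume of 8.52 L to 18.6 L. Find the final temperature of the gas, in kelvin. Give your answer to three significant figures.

For a reversible adiabat TV^(γ−1) is constant, so T₂ = T₁ (V₁/V₂)^(γ−1).
T₂ = 332 × (8.52/18.6)^(0.09) = 309.5 K.

T₂ ≈ 309 K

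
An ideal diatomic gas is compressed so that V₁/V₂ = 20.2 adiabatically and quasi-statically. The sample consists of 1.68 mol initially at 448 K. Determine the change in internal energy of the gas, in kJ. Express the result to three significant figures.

For a reversible adiabat TV^(γ−1) is constant, so T₂ = T₁ (V₁/V₂)^(γ−1).
γ = 7/5 for a diatomic ideal gas, so γ−1 = 2/5.
T₂ = 448 × 20.2^(2/5) = 1491 K.
Q = 0, so ΔU = W_on_gas = nCᵥΔT with Cᵥ = R/(γ−1) = 20.79 J/(mol·K).
ΔU = 1.68 × 20.79 × (1491 − 448) = 36410 J.

ΔU ≈ 36.4 kJ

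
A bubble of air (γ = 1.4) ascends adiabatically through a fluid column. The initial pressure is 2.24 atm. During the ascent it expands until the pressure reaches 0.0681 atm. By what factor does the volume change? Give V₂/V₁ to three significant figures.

From PV^γ = const, V₂/V₁ = (P₁/P₂)^(1/γ).
V₂/V₁ = (2.24/0.0681)^(0.714) = 12.12.

V₂/V₁ ≈ 12.1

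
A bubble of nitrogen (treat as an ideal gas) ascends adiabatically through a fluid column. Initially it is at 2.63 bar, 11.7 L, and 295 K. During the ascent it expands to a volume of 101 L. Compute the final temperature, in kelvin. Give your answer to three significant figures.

T₂ ≈ 125 K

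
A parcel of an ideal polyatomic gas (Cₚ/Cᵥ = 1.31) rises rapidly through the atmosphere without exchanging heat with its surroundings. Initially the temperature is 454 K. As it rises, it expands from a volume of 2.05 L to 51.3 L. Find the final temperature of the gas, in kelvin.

T₂ ≈ 167 K

Adiabatic: T₁V₁^(γ−1) = T₂V₂^(γ−1) ⇒ T₂ = T₁ (V₁/V₂)^(γ−1).
T₂ = 454 × (2.05/51.3)^(0.31) = 167.3 K.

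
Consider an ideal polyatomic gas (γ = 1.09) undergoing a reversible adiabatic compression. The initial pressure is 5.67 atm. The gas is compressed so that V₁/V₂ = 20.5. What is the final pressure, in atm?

Since PV^γ is constant along a reversible adiabat, P₂ = P₁ (V₁/V₂)^γ.
P₂ = 5.67 × 20.5^(1.09) = 152.5 atm.

P₂ ≈ 153 atm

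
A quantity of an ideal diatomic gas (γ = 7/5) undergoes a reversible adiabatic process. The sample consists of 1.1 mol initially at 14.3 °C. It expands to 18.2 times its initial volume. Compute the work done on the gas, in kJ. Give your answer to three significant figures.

Adiabatic: T₁V₁^(γ−1) = T₂V₂^(γ−1) ⇒ T₂ = T₁ (V₁/V₂)^(γ−1).
T₁ = 14.3 °C = 287.4 K.
T₂ = 287.4 × (1/18.2)^(2/5) = 90.06 K.
Q = 0, so ΔU = W_on_gas = nCᵥΔT with Cᵥ = R/(γ−1) = 20.79 J/(mol·K).
ΔU = 1.1 × 20.79 × (90.06 − 287.4) = -4513 J.

W ≈ -4.51 kJ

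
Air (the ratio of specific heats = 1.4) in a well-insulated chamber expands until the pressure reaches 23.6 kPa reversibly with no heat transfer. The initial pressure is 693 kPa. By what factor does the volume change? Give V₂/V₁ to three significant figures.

From PV^γ = const, V₂/V₁ = (P₁/P₂)^(1/γ).
V₂/V₁ = (693/23.6)^(0.714) = 11.18.

V₂/V₁ ≈ 11.2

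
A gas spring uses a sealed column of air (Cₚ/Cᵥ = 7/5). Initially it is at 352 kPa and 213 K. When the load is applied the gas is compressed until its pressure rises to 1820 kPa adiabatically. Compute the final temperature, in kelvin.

Adiabatic: T₂/T₁ = (P₂/P₁)^((γ−1)/γ).
T₂ = 213 × (1820/352)^(2/7) = 340.6 K.

T₂ ≈ 341 K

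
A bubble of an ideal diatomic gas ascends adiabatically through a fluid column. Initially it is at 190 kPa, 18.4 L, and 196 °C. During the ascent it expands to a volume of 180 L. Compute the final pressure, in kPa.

P₂ ≈ 7.80 kPa

Since PV^γ is constant along a reversible adiabat, P₂ = P₁ (V₁/V₂)^γ.
γ = 7/5 for a diatomic ideal gas.
P₂ = 190 × (18.4/180)^(7/5) = 7.8 kPa.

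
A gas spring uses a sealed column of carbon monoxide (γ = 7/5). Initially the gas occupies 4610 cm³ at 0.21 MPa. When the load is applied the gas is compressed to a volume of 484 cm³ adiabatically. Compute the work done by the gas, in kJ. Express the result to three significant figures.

P₂ = P₁(V₁/V₂)^γ = 0.21×(4610/484)^(7/5) = 4.927 MPa.
For a reversible adiabat, W_by_gas = (P₁V₁ − P₂V₂)/(γ−1).
W_by = (210000×0.00461 − 4.927×10^6×0.000484) / (2/5) = -3542 J.

W ≈ -3.54 kJ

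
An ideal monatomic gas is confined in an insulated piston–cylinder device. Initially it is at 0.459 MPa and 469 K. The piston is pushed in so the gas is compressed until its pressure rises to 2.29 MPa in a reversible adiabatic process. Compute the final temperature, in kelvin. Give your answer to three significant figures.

Adiabatic: T₂/T₁ = (P₂/P₁)^((γ−1)/γ).
For a monatomic ideal gas γ = 5/3, so (γ−1)/γ = 2/5.
T₂ = 469 × (2.29/0.459)^(2/5) = 892 K.

T₂ ≈ 892 K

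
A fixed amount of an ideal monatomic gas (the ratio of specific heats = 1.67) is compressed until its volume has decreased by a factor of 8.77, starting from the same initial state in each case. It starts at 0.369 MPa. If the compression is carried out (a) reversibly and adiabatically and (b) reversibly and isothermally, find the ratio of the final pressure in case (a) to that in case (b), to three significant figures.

P_adiabatic / P_isothermal ≈ 4.28

Isothermal: P_b = P₁(V₁/V₂) = 0.369×8.77.
Adiabatic: P_a = P₁(V₁/V₂)^γ = 0.369×8.77^(1.67).
P_a/P_b = (V₁/V₂)^(γ−1) = 8.77^(0.67) = 4.284.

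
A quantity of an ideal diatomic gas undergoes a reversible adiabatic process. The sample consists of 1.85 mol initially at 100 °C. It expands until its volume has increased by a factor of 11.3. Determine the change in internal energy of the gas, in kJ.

ΔU ≈ -8.91 kJ

For a reversible adiabat TV^(γ−1) is constant, so T₂ = T₁ (V₁/V₂)^(γ−1).
γ = 7/5 for a diatomic ideal gas, so γ−1 = 2/5.
T₁ = 100 °C = 373.1 K.
T₂ = 373.1 × (1/11.3)^(2/5) = 141.5 K.
Q = 0, so ΔU = W_on_gas = nCᵥΔT with Cᵥ = R/(γ−1) = 20.79 J/(mol·K).
ΔU = 1.85 × 20.79 × (141.5 − 373.1) = -8909 J.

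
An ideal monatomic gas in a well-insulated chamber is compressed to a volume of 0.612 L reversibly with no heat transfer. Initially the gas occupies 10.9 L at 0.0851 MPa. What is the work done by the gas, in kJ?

γ = 5/3 for a monatomic ideal gas.
P₂ = P₁(V₁/V₂)^γ = 0.0851×(10.9/0.612)^(5/3) = 10.34 MPa.
For a reversible adiabat, W_by_gas = (P₁V₁ − P₂V₂)/(γ−1).
W_by = (85100×0.0109 − 1.034×10^7×0.000612) / (2/3) = -8098 J.

W ≈ -8.10 kJ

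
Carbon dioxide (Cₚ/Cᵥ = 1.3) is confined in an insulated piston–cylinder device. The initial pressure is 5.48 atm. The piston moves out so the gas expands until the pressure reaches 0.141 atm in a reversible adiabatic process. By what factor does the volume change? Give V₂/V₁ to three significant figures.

From PV^γ = const, V₂/V₁ = (P₁/P₂)^(1/γ).
V₂/V₁ = (5.48/0.141)^(0.769) = 16.7.

V₂/V₁ ≈ 16.7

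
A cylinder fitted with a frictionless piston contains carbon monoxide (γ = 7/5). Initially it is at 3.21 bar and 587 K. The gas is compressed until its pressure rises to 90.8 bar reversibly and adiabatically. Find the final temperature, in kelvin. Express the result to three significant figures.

T₂ ≈ 1530 K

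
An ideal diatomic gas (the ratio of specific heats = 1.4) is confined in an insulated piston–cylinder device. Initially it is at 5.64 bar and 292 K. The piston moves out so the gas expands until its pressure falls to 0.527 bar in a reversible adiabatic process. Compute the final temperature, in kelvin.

Adiabatic: T₂/T₁ = (P₂/P₁)^((γ−1)/γ).
T₂ = 292 × (0.527/5.64)^(0.286) = 148.3 K.

T₂ ≈ 148 K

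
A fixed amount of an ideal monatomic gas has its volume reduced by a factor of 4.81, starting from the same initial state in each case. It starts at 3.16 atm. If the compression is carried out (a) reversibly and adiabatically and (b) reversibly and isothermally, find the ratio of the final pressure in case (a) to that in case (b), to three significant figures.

For a monatomic ideal gas γ = 5/3.
Isothermal: P_b = P₁(V₁/V₂) = 3.16×4.81.
Adiabatic: P_a = P₁(V₁/V₂)^γ = 3.16×4.81^(5/3).
P_a/P_b = (V₁/V₂)^(γ−1) = 4.81^(2/3) = 2.849.

P_adiabatic / P_isothermal ≈ 2.85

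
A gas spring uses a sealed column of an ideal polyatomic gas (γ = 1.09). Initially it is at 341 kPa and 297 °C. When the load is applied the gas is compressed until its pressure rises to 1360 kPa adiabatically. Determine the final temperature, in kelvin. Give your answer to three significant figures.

T₂ ≈ 639 K

Along an adiabat T P^((1−γ)/γ) is constant, so T₂ = T₁ (P₂/P₁)^((γ−1)/γ).
T₁ = 297 °C = 570.1 K.
T₂ = 570.1 × (1360/341)^(0.0826) = 639.1 K.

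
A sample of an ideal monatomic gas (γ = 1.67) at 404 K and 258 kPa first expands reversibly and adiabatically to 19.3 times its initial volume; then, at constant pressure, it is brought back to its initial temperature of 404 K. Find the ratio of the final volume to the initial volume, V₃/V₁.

V₃/V₁ ≈ 140

Adiabatic step: V₂/V₁ = 19.3; T₂ = T₁·(1/19.3)^(0.67) = 55.6 K.
Isobaric step: V₃/V₂ = T₃/T₂ = 404/55.6.
V₃/V₁ = (V₂/V₁)(V₃/V₂) = 19.3 × (404/55.6) = 140.2.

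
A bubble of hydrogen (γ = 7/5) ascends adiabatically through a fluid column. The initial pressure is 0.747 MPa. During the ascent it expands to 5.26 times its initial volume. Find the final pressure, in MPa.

Since PV^γ is constant along a reversible adiabat, P₂ = P₁ (V₁/V₂)^γ.
P₂ = 0.747 × (1/5.26)^(7/5) = 0.0731 MPa.

P₂ ≈ 0.0731 MPa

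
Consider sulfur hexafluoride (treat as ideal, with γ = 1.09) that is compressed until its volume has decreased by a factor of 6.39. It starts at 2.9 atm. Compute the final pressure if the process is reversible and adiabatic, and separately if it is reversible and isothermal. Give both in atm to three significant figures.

Isothermal: P₂ = P₁(V₁/V₂) = 2.9×6.39 = 18.53 atm.
Adiabatic: P₂ = P₁(V₁/V₂)^γ = 2.9×6.39^(1.09) = 21.9 atm.

adiabatic: 21.9 atm; isothermal: 18.5 atm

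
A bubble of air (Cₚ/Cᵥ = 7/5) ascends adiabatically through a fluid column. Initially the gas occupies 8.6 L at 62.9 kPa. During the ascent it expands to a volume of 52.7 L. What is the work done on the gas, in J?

W ≈ -697 J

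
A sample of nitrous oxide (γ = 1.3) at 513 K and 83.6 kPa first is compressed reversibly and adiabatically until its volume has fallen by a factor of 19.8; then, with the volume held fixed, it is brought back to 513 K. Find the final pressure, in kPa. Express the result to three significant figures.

P₃ ≈ 1660 kPa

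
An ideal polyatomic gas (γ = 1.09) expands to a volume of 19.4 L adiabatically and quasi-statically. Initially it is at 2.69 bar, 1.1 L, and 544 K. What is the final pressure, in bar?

Adiabatic: P₁V₁^γ = P₂V₂^γ ⇒ P₂ = P₁ (V₁/V₂)^γ.
P₂ = 2.69 × (1.1/19.4)^(1.09) = 0.1178 bar.

P₂ ≈ 0.118 bar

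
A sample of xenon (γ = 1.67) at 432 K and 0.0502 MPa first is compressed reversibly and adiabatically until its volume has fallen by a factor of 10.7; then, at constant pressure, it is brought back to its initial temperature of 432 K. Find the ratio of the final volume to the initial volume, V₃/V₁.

Adiabatic step: V₂/V₁ = 0.09346; T₂ = T₁·10.7^(0.67) = 2114 K.
Isobaric step: V₃/V₂ = T₃/T₂ = 432/2114.
V₃/V₁ = (V₂/V₁)(V₃/V₂) = 0.09346 × (432/2114) = 0.0191.

V₃/V₁ ≈ 0.0191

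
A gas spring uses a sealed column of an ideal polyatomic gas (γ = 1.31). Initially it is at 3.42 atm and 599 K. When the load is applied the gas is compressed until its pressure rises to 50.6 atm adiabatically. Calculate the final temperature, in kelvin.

T₂ ≈ 1130 K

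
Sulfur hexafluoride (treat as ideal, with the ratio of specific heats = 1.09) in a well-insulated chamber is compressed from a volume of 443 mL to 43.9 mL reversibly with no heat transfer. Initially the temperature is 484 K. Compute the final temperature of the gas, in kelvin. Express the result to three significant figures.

T₂ ≈ 596 K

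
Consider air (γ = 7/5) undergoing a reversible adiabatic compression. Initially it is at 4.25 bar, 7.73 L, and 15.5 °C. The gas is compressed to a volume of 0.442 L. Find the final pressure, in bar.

P₂ ≈ 233 bar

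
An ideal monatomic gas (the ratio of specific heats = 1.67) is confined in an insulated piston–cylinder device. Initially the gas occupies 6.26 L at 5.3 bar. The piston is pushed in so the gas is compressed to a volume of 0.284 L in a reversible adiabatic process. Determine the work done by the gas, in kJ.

W ≈ -34.4 kJ

P₂ = P₁(V₁/V₂)^γ = 5.3×(6.26/0.284)^(1.67) = 927.9 bar.
For a reversible adiabat, W_by_gas = (P₁V₁ − P₂V₂)/(γ−1).
W_by = (530000×0.00626 − 9.279×10^7×0.000284) / (0.67) = -34380 J.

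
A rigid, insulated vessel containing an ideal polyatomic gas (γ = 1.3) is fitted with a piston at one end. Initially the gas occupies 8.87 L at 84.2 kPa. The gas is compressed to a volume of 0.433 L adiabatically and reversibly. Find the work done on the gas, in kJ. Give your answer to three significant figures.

W ≈ 3.67 kJ

P₂ = P₁(V₁/V₂)^γ = 84.2×(8.87/0.433)^(1.3) = 4268 kPa.
For a reversible adiabat, W_by_gas = (P₁V₁ − P₂V₂)/(γ−1).
W_by = (84200×0.00887 − 4.268×10^6×0.000433) / (0.3) = -3670 J.
W_on_gas = −W_by = 3670 J.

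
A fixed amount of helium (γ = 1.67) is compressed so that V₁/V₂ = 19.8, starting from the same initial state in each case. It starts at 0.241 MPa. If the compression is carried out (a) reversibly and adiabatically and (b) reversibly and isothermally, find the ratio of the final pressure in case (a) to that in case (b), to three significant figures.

Isothermal: P_b = P₁(V₁/V₂) = 0.241×19.8.
Adiabatic: P_a = P₁(V₁/V₂)^γ = 0.241×19.8^(1.67).
P_a/P_b = (V₁/V₂)^(γ−1) = 19.8^(0.67) = 7.392.

P_adiabatic / P_isothermal ≈ 7.39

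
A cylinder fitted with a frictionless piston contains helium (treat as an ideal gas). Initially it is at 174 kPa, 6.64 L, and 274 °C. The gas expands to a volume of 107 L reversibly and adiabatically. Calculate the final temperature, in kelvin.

Adiabatic: T₁V₁^(γ−1) = T₂V₂^(γ−1) ⇒ T₂ = T₁ (V₁/V₂)^(γ−1).
γ = 5/3 for a monatomic ideal gas.
T₁ = 274 °C = 547.1 K.
T₂ = 547.1 × (6.64/107)^(2/3) = 85.76 K.

T₂ ≈ 85.8 K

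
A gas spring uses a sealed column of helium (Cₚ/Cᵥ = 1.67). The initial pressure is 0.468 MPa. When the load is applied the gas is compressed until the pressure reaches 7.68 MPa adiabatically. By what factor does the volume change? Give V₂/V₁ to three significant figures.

From PV^γ = const, V₂/V₁ = (P₁/P₂)^(1/γ).
V₂/V₁ = (0.468/7.68)^(0.599) = 0.1872.

V₂/V₁ ≈ 0.187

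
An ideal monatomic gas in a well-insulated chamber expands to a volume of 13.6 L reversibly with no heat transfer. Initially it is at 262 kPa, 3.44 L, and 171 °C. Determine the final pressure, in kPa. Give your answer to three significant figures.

P₂ ≈ 26.5 kPa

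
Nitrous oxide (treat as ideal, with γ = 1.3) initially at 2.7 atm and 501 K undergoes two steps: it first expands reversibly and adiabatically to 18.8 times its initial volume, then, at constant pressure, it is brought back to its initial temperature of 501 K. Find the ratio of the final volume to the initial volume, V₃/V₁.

Adiabatic step: V₂/V₁ = 18.8; T₂ = T₁·(1/18.8)^(0.3) = 207.8 K.
Isobaric step: V₃/V₂ = T₃/T₂ = 501/207.8.
V₃/V₁ = (V₂/V₁)(V₃/V₂) = 18.8 × (501/207.8) = 45.33.

V₃/V₁ ≈ 45.3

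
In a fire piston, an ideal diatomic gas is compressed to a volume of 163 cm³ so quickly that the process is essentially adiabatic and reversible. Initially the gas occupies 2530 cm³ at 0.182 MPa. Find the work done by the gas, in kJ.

W ≈ -2.30 kJ

γ = 7/5 for a diatomic ideal gas.
P₂ = P₁(V₁/V₂)^γ = 0.182×(2530/163)^(7/5) = 8.46 MPa.
For a reversible adiabat, W_by_gas = (P₁V₁ − P₂V₂)/(γ−1).
W_by = (182000×0.00253 − 8.46×10^6×0.000163) / (2/5) = -2296 J.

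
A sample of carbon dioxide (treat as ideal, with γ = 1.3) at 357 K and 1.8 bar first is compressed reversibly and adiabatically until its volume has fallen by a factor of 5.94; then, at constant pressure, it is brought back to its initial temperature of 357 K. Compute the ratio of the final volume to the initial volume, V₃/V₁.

Adiabatic step: V₂/V₁ = 0.1684; T₂ = T₁·5.94^(0.3) = 609.3 K.
Isobaric step: V₃/V₂ = T₃/T₂ = 357/609.3.
V₃/V₁ = (V₂/V₁)(V₃/V₂) = 0.1684 × (357/609.3) = 0.09865.

V₃/V₁ ≈ 0.0986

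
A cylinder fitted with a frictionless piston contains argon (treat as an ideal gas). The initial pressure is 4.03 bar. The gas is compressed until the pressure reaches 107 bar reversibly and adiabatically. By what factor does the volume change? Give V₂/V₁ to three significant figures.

V₂/V₁ ≈ 0.140

From PV^γ = const, V₂/V₁ = (P₁/P₂)^(1/γ).
For a monatomic ideal gas γ = 5/3.
V₂/V₁ = (4.03/107)^(3/5) = 0.1398.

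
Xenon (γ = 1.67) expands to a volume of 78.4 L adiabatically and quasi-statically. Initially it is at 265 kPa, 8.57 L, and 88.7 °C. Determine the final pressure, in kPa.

P₂ ≈ 6.57 kPa

Since PV^γ is constant along a reversible adiabat, P₂ = P₁ (V₁/V₂)^γ.
P₂ = 265 × (8.57/78.4)^(1.67) = 6.574 kPa.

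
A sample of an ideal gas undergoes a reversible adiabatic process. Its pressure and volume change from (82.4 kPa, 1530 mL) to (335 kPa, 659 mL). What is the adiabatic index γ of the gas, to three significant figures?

PV^γ = const ⇒ γ = ln(P₂/P₁) / ln(V₁/V₂).
γ = ln(335/82.4) / ln(1530/659) = 1.665.

γ ≈ 1.67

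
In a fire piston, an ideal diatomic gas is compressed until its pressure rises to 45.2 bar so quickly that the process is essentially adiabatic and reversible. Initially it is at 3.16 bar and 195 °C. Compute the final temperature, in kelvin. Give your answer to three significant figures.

Along an adiabat T P^((1−γ)/γ) is constant, so T₂ = T₁ (P₂/P₁)^((γ−1)/γ).
For a diatomic ideal gas γ = 7/5, so (γ−1)/γ = 2/7.
T₁ = 195 °C = 468.1 K.
T₂ = 468.1 × (45.2/3.16)^(2/7) = 1001 K.

T₂ ≈ 1000 K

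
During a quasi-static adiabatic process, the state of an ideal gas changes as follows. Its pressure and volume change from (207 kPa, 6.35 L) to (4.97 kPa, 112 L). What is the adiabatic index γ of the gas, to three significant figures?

PV^γ = const ⇒ γ = ln(P₂/P₁) / ln(V₁/V₂).
γ = ln(4.97/207) / ln(6.35/112) = 1.299.

γ ≈ 1.30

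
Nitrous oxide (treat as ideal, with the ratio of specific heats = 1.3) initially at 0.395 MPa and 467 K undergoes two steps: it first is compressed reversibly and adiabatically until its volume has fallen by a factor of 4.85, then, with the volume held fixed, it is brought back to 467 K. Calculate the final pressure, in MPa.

Adiabatic step (PV^γ = const): P₂ = 0.395×4.85^(1.3) = 3.077 MPa; T₂ = 467×4.85^(0.3) = 750 K.
Isochoric: P₃ = P₂(T₃/T₂) = 3.077 × (467/750) = 1.916 MPa.

P₃ ≈ 1.92 MPa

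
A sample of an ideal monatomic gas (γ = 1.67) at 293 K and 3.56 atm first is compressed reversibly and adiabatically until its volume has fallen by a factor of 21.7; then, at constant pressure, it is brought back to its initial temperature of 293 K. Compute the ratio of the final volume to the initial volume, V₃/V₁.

Adiabatic step: V₂/V₁ = 0.04608; T₂ = T₁·21.7^(0.67) = 2303 K.
Isobaric step: V₃/V₂ = T₃/T₂ = 293/2303.
V₃/V₁ = (V₂/V₁)(V₃/V₂) = 0.04608 × (293/2303) = 0.005863.

V₃/V₁ ≈ 0.00586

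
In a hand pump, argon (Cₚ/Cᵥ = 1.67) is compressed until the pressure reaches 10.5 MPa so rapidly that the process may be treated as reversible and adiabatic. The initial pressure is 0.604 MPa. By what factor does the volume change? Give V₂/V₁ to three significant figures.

V₂/V₁ ≈ 0.181

From PV^γ = const, V₂/V₁ = (P₁/P₂)^(1/γ).
V₂/V₁ = (0.604/10.5)^(0.599) = 0.1809.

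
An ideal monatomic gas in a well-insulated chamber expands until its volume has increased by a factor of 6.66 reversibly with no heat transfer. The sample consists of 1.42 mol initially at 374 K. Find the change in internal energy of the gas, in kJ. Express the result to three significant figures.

ΔU ≈ -4.75 kJ

For a reversible adiabat TV^(γ−1) is constant, so T₂ = T₁ (V₁/V₂)^(γ−1).
γ = 5/3 for a monatomic ideal gas, so γ−1 = 2/3.
T₂ = 374 × (1/6.66)^(2/3) = 105.7 K.
Q = 0, so ΔU = W_on_gas = nCᵥΔT with Cᵥ = R/(γ−1) = 12.47 J/(mol·K).
ΔU = 1.42 × 12.47 × (105.7 − 374) = -4752 J.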